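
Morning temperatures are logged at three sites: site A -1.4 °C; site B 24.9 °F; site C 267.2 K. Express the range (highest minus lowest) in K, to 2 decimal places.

4.55 K

site B: 24.9 °F = -3.944 °C.
site C: 267.2 K = -5.950 °C.
Spread: (-1.400) − (-5.950) = 4.550 °C.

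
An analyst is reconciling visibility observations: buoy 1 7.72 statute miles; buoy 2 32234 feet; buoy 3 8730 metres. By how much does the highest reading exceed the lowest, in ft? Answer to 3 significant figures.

buoy 1: 7.72 SM = 40761.60 ft.
buoy 3: 8730 m = 28641.73 ft.
Spread: 40761.60 − 28641.73 = 12100 ft.

12100 ft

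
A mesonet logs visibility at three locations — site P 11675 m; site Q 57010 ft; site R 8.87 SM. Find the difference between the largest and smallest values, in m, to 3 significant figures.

5700 m

site Q: 57010 ft = 17376.65 m.
site R: 8.87 SM = 14274.88 m.
Spread: 17376.65 − 11675.00 = 5700 m.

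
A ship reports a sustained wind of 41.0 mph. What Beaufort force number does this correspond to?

Beaufort force 8

41.0 mph = 18.3 m/s, which is Beaufort 8 (gale, 17.2–20.7 m/s).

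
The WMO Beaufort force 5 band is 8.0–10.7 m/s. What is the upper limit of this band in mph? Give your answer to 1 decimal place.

8.0–10.7 m/s × 2.237 = 17.9–23.9 mph.

23.9 mph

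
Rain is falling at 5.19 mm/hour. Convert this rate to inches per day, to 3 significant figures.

5.19 mm/hour × 0.0393701 in/mm × 24 hour/day = 4.90 in/day.

4.90 in/day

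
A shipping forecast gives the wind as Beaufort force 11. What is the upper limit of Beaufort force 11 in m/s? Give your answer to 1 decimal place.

32.6 m/s

Beaufort 11 (violent storm) spans 28.5–32.6 m/s.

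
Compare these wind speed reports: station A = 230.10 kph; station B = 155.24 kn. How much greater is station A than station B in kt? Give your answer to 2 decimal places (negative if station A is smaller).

-31.00 kt

station A: 230.10 km/h = 124.2441 kt.
Difference: 124.2441 − 155.2400 = -31.00 kt.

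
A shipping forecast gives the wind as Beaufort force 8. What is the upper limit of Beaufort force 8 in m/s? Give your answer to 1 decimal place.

Beaufort 8 (gale) spans 17.2–20.7 m/s.

20.7 m/s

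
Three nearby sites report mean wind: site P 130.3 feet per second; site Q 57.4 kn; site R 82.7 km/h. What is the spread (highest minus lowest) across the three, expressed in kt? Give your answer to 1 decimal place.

32.5 kt

site P: 130.3 ft/s = 77.201 kt.
site R: 82.7 km/h = 44.654 kt.
Spread: 77.201 − 44.654 = 32.5 kt.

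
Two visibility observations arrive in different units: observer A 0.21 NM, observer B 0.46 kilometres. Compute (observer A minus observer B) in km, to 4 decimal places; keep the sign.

-0.0711 km

observer A: 0.21 nmi = 0.388920 km.
Difference: 0.388920 − 0.460000 = -0.0711 km.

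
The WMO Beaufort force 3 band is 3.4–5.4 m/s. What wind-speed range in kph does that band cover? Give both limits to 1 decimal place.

12.2 to 19.4 km/h

3.4–5.4 m/s × 3.6 = 12.2–19.4 km/h.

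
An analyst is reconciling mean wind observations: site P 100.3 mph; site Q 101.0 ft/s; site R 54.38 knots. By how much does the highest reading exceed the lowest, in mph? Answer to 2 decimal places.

37.72 mph

site Q: 101.0 ft/s = 68.8636 mph.
site R: 54.38 kt = 62.5794 mph.
Spread: 100.3000 − 62.5794 = 37.72 mph.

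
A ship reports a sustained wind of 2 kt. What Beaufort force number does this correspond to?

2 kt lies in the Beaufort 1 band (light air, 1–3 kt).

Beaufort force 1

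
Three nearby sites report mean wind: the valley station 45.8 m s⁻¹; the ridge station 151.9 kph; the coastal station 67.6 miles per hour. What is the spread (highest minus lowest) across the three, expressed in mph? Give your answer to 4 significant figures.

the valley station: 45.8 m/s = 102.4517 mph.
the ridge station: 151.9 km/h = 94.3863 mph.
Spread: 102.4517 − 67.6000 = 34.85 mph.

34.85 mph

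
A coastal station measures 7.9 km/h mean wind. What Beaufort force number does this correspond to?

7.9 km/h = 2.2 m/s, which is Beaufort 2 (light breeze, 1.6–3.3 m/s).

Beaufort force 2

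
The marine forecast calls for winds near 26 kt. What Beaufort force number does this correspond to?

Beaufort force 6

26 kt lies in the Beaufort 6 band (strong breeze, 22–27 kt).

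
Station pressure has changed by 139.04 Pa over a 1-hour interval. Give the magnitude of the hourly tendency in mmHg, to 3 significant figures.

1.04 mmHg per hour

139.04 Pa / 1 h × 0.00750062 mmHg/Pa = 1.04 mmHg/h.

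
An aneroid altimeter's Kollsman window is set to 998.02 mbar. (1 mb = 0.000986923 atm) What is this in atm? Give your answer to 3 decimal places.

0.985 atm

1 mb = 0.000986923 atm, so 998.02 × 0.000986923 = 0.985 atm.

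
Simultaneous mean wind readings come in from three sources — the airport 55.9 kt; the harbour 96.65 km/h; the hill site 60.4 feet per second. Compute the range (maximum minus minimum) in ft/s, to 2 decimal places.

33.95 ft/s

the airport: 55.9 kt = 94.3486 ft/s.
the harbour: 96.65 km/h = 88.0814 ft/s.
Spread: 94.3486 − 60.4000 = 33.95 ft/s.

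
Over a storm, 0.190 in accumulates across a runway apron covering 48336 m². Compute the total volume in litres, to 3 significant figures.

233000 litres

Depth: 0.190 in × 25.4 = 4.826 mm.
1 mm over 1 m² is 1 L, so volume = 4.826 × 48336 = 233269.54 L ≈ 233000 L.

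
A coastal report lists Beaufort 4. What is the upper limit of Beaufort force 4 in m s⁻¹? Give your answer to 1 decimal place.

7.9 m/s

Beaufort 4 (moderate breeze) spans 5.5–7.9 m/s.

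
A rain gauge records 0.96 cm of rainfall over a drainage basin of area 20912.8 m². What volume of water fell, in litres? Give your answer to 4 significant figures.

Depth: 0.96 cm × 10 = 9.6 mm.
1 mm over 1 m² is 1 L, so volume = 9.6 × 20912.8 = 200762.88 L ≈ 200800 L.

200800 litres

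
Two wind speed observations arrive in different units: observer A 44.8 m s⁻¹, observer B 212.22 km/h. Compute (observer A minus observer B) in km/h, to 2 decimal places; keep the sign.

-50.94 km/h

observer A: 44.8 m/s = 161.2800 km/h.
Difference: 161.2800 − 212.2200 = -50.94 km/h.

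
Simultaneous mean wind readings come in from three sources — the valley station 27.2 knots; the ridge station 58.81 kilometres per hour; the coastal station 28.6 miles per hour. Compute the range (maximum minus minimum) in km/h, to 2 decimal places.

12.78 km/h

the valley station: 27.2 kt = 50.3744 km/h.
the coastal station: 28.6 mph = 46.0272 km/h.
Spread: 58.8100 − 46.0272 = 12.78 km/h.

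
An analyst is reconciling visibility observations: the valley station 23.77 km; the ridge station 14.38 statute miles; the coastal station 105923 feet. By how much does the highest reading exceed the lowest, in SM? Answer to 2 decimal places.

the valley station: 23.77 km = 14.7700 SM.
the coastal station: 105923 ft = 20.0612 SM.
Spread: 20.0612 − 14.3800 = 5.68 SM.

5.68 SM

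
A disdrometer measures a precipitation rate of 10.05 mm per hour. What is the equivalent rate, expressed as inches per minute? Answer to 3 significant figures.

0.00659 in/minute

10.05 mm/hour × 0.0393701 in/mm × 0.0166667 hour/minute = 0.00659 in/minute.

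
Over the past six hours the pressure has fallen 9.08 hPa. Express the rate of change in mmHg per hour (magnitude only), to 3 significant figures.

1.14 mmHg per hour

9.08 hPa / 6 h × 0.750062 mmHg/hPa = 1.14 mmHg/h.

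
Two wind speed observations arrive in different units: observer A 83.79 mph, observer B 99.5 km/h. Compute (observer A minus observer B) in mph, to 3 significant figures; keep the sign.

22.0 mph

observer B: 99.5 km/h = 61.826 mph.
Difference: 83.790 − 61.826 = 22.0 mph.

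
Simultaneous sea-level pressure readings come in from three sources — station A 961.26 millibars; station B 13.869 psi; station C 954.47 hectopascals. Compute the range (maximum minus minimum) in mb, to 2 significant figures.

6.8 mb

station B: 13.869 psi = 956.234 mb.
station C: 954.47 hPa = 954.470 mb.
Spread: 961.260 − 954.470 = 6.8 mb.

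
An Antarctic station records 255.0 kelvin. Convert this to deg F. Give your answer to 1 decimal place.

-0.7 °F

First to °C: -18.15 °C.
Then to °F: -0.7 °F.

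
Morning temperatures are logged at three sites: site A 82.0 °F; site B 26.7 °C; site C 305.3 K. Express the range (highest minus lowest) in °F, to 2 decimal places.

9.81 °F

site A: 82.0 °F = 27.778 °C.
site C: 305.3 K = 32.150 °C.
Spread: 32.150 − 26.700 = 5.450 °C = 9.81 °F.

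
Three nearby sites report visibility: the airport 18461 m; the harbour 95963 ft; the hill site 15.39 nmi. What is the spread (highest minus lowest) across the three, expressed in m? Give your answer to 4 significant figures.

10790 m

the harbour: 95963 ft = 29249.52 m.
the hill site: 15.39 nmi = 28502.28 m.
Spread: 29249.52 − 18461.00 = 10790 m.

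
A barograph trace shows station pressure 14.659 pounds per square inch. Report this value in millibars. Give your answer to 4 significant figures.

1011 mb

1 psi = 68.9476 mb, so 14.659 × 68.9476 = 1011 mb.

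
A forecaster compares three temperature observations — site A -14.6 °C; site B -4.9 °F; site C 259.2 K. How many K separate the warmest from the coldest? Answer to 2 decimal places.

6.55 K

site B: -4.9 °F = -20.500 °C.
site C: 259.2 K = -13.950 °C.
Spread: (-13.950) − (-20.500) = 6.550 °C.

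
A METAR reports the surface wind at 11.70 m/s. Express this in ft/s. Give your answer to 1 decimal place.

1 m/s = 3.28084 ft/s, so 11.70 × 3.28084 = 38.4 ft/s.

38.4 ft/s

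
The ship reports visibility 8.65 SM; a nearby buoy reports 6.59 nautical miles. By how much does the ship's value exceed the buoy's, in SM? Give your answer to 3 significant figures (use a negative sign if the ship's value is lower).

1.07 SM

the buoy: 6.59 nmi = 7.5836 SM.
Difference: 8.6500 − 7.5836 = 1.07 SM.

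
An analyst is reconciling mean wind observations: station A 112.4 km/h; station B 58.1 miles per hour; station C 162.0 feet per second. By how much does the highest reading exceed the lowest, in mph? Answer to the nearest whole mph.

52 mph

station A: 112.4 km/h = 69.84 mph.
station C: 162.0 ft/s = 110.45 mph.
Spread: 110.45 − 58.10 = 52 mph.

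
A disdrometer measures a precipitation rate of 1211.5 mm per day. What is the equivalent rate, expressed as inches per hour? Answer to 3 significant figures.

1.99 in/hour

1211.5 mm/day × 0.0393701 in/mm × 0.0416667 day/hour = 1.99 in/hour.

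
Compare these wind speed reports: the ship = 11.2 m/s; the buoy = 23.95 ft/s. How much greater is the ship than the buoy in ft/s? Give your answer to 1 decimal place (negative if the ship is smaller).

the ship: 11.2 m/s = 36.745 ft/s.
Difference: 36.745 − 23.950 = 12.8 ft/s.

12.8 ft/s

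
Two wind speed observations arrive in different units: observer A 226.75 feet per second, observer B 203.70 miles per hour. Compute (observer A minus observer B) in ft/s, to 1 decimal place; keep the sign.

-72.0 ft/s

observer B: 203.70 mph = 298.760 ft/s.
Difference: 226.750 − 298.760 = -72.0 ft/s.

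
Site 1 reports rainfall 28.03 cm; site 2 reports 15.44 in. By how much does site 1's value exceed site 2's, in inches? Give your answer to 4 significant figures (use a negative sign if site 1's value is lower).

site 1: 28.03 cm = 11.03543 in.
Difference: 11.03543 − 15.44000 = -4.405 in.

-4.405 in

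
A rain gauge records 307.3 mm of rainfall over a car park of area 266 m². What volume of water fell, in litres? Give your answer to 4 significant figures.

81740 litres

1 mm over 1 m² is 1 L, so volume = 307.3 × 266 = 81741.8 L ≈ 81740 L.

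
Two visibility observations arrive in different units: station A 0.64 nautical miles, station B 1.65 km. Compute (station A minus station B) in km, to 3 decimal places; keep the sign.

station A: 0.64 nmi = 1.18528 km.
Difference: 1.18528 − 1.65000 = -0.465 km.

-0.465 km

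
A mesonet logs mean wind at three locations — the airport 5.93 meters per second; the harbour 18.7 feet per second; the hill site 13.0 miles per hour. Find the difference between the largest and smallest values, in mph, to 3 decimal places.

0.515 mph

the airport: 5.93 m/s = 13.26503 mph.
the harbour: 18.7 ft/s = 12.75000 mph.
Spread: 13.26503 − 12.75000 = 0.515 mph.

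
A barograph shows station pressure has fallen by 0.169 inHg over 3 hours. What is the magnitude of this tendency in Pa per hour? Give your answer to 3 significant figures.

191 Pa per hour

0.169 inHg / 3 h × 3386.39 Pa/inHg = 191 Pa/h.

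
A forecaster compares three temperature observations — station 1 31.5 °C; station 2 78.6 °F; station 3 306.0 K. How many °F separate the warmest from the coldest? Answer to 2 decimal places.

station 2: 78.6 °F = 25.889 °C.
station 3: 306.0 K = 32.850 °C.
Spread: 32.850 − 25.889 = 6.961 °C = 12.53 °F.

12.53 °F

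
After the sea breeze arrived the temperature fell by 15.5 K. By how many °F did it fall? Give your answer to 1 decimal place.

27.9 °F

Converting a difference, only the 9/5 scale factor applies: Δ°F = 15.5 × 1.8 = 27.9 °F.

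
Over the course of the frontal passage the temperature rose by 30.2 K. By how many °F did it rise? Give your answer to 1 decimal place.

A change of 1 °C equals a change of 1.8 °F: Δ°F = 30.2 × 1.8 = 54.4 °F.

54.4 °F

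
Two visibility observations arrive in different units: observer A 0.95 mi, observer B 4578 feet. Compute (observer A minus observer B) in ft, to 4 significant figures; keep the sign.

observer A: 0.95 SM = 5016.000 ft.
Difference: 5016.000 − 4578.000 = 438.0 ft.

438.0 ft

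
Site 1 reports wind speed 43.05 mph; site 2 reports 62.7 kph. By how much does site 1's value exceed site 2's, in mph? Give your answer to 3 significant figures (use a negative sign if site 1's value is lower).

4.09 mph

site 2: 62.7 km/h = 38.9600 mph.
Difference: 43.0500 − 38.9600 = 4.09 mph.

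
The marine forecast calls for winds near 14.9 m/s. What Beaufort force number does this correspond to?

14.9 m/s lies in the Beaufort 7 band (near gale, 13.9–17.1 m/s).

Beaufort force 7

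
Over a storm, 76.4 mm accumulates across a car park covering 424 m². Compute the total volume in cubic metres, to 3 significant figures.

32.4 cubic metres

1 mm over 1 m² is 1 L, so volume = 76.4 × 424 = 32393.6 L = 32.4 m³.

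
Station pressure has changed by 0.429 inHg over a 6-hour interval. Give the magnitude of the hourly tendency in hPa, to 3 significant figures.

0.429 inHg / 6 h × 33.8639 hPa/inHg = 2.42 hPa/h.

2.42 hPa per hour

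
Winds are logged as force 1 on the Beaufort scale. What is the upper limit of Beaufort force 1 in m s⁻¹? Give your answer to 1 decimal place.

1.5 m/s

Beaufort 1 (light air) spans 0.3–1.5 m/s.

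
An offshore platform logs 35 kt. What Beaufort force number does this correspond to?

35 kt lies in the Beaufort 8 band (gale, 34–40 kt).

Beaufort force 8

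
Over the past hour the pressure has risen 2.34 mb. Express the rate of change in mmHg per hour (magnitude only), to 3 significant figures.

1.76 mmHg per hour

2.34 mb / 1 h × 0.750062 mmHg/mb = 1.76 mmHg/h.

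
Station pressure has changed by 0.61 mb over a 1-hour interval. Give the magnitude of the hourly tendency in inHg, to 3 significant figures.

0.0180 inHg per hour

0.61 mb / 1 h × 0.02953 inHg/mb = 0.0180 inHg/h.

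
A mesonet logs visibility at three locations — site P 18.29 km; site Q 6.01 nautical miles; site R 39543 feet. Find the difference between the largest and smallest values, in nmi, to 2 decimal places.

site P: 18.29 km = 9.8758 nmi.
site R: 39543 ft = 6.5079 nmi.
Spread: 9.8758 − 6.0100 = 3.87 nmi.

3.87 nmi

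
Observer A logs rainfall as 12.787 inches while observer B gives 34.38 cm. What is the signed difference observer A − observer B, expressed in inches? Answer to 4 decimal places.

-0.7484 in

observer B: 34.38 cm = 13.535433 in.
Difference: 12.787000 − 13.535433 = -0.7484 in.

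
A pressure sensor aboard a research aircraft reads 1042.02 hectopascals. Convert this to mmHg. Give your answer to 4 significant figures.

781.6 mmHg

1 hPa = 0.750062 mmHg, so 1042.02 × 0.750062 = 781.6 mmHg.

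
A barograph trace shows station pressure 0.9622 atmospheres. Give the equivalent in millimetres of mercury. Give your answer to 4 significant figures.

1 atm = 760 mmHg, so 0.9622 × 760 = 731.3 mmHg.

731.3 mmHg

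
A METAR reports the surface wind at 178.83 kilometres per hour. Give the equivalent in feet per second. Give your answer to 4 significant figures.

1 km/h = 0.911344 ft/s, so 178.83 × 0.911344 = 163.0 ft/s.

163.0 ft/s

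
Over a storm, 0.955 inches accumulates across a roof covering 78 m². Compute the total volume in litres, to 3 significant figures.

Depth: 0.955 in × 25.4 = 24.257 mm.
1 mm over 1 m² is 1 L, so volume = 24.257 × 78 = 1892.046 L ≈ 1890 L.

1890 litres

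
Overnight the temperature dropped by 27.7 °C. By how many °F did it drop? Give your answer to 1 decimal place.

49.9 °F

A change of 1 °C equals a change of 1.8 °F: Δ°F = 27.7 × 1.8 = 49.9 °F.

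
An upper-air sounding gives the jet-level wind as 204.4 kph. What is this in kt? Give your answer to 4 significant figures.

110.4 kt

1 km/h = 0.539957 kt, so 204.4 × 0.539957 = 110.4 kt.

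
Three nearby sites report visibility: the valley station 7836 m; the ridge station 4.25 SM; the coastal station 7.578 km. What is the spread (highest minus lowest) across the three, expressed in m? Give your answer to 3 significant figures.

the ridge station: 4.25 SM = 6839.71 m.
the coastal station: 7.578 km = 7578.00 m.
Spread: 7836.00 − 6839.71 = 996 m.

996 m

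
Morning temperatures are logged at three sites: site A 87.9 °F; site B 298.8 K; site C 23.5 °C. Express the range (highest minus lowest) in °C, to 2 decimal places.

7.56 °C

site A: 87.9 °F = 31.056 °C.
site B: 298.8 K = 25.650 °C.
Spread: 31.056 − 23.500 = 7.556 °C.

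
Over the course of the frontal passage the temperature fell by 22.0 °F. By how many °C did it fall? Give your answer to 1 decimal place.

12.2 °C

For a temperature change the 32° offset cancels: Δ°C = 22.0 × 0.5556 = 12.2 °C.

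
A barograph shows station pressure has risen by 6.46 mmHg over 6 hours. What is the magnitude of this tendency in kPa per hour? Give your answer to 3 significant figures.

6.46 mmHg / 6 h × 0.133322 kPa/mmHg = 0.144 kPa/h.

0.144 kPa per hour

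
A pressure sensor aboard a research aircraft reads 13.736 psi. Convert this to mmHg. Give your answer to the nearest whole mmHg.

1 psi = 51.7149 mmHg, so 13.736 × 51.7149 = 710 mmHg.

710 mmHg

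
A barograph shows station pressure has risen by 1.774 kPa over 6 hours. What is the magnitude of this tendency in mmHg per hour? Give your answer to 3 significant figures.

2.22 mmHg per hour

1.774 kPa / 6 h × 7.50062 mmHg/kPa = 2.22 mmHg/h.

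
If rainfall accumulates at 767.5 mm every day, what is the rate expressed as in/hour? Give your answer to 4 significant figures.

767.5 mm/day × 0.0393701 in/mm × 0.0416667 day/hour = 1.259 in/hour.

1.259 in/hour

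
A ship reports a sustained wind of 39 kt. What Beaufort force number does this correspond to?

Beaufort force 8

39 kt lies in the Beaufort 8 band (gale, 34–40 kt).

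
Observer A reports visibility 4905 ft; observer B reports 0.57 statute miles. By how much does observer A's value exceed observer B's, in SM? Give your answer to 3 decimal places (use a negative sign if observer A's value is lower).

observer A: 4905 ft = 0.92898 SM.
Difference: 0.92898 − 0.57000 = 0.359 SM.

0.359 SM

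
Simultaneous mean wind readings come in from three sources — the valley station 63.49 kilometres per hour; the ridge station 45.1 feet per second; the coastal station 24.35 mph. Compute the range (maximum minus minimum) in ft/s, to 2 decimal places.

22.15 ft/s

the valley station: 63.49 km/h = 57.8613 ft/s.
the coastal station: 24.35 mph = 35.7133 ft/s.
Spread: 57.8613 − 35.7133 = 22.15 ft/s.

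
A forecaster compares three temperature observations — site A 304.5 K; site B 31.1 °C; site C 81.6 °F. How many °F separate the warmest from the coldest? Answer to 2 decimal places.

site A: 304.5 K = 31.350 °C.
site C: 81.6 °F = 27.556 °C.
Spread: 31.350 − 27.556 = 3.794 °C = 6.83 °F.

6.83 °F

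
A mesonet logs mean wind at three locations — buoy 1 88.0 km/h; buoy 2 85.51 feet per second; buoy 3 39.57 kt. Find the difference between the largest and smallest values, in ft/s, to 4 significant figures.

18.72 ft/s

buoy 1: 88.0 km/h = 80.1983 ft/s.
buoy 3: 39.57 kt = 66.7866 ft/s.
Spread: 85.5100 − 66.7866 = 18.72 ft/s.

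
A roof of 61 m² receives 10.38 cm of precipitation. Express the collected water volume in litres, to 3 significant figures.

6330 litres

Depth: 10.38 cm × 10 = 103.8 mm.
1 mm over 1 m² is 1 L, so volume = 103.8 × 61 = 6331.8 L ≈ 6330 L.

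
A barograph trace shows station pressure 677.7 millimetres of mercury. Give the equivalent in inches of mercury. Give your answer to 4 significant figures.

1 mmHg = 0.0393701 inHg, so 677.7 × 0.0393701 = 26.68 inHg.

26.68 inHg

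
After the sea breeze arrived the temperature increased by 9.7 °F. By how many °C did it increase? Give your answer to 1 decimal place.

A change of 1 °C equals a change of 1.8 °F: Δ°C = 9.7 × 0.5556 = 5.4 °C.

5.4 °C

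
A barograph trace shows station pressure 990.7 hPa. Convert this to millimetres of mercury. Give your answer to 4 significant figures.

743.1 mmHg

1 hPa = 0.750062 mmHg, so 990.7 × 0.750062 = 743.1 mmHg.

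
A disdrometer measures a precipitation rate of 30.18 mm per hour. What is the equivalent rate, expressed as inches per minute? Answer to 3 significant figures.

0.0198 in/minute

30.18 mm/hour × 0.0393701 in/mm × 0.0166667 hour/minute = 0.0198 in/minute.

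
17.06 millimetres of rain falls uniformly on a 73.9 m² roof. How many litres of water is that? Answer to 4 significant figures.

1 mm over 1 m² is 1 L, so volume = 17.06 × 73.9 = 1260.734 L ≈ 1261 L.

1261 litres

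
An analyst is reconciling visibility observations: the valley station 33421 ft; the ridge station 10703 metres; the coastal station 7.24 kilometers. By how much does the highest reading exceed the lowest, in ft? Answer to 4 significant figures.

the ridge station: 10703 m = 35114.83 ft.
the coastal station: 7.24 km = 23753.28 ft.
Spread: 35114.83 − 23753.28 = 11360 ft.

11360 ft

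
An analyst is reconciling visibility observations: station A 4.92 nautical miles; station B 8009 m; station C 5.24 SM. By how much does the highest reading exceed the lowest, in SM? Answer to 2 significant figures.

0.69 SM

station A: 4.92 nmi = 5.6618 SM.
station B: 8009 m = 4.9766 SM.
Spread: 5.6618 − 4.9766 = 0.69 SM.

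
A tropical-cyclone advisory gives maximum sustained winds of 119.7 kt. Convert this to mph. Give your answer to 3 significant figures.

138 mph

1 kt = 1.15078 mph, so 119.7 × 1.15078 = 138 mph.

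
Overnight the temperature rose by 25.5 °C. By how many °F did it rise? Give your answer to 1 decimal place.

45.9 °F

A change of 1 °C equals a change of 1.8 °F: Δ°F = 25.5 × 1.8 = 45.9 °F.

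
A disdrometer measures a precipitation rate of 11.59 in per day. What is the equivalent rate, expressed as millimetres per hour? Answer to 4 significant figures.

12.27 mm/hour

11.59 in/day × 25.4 mm/in × 0.0416667 day/hour = 12.27 mm/hour.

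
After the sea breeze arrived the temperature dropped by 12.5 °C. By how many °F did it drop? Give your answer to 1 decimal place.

22.5 °F

Converting a difference, only the 9/5 scale factor applies: Δ°F = 12.5 × 1.8 = 22.5 °F.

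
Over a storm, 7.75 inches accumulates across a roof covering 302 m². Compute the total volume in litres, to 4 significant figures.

Depth: 7.75 in × 25.4 = 196.85 mm.
1 mm over 1 m² is 1 L, so volume = 196.85 × 302 = 59448.7 L ≈ 59450 L.

59450 litres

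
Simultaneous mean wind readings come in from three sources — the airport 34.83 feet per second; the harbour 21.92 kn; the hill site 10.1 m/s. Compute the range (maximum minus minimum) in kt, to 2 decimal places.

the airport: 34.83 ft/s = 20.6362 kt.
the hill site: 10.1 m/s = 19.6328 kt.
Spread: 21.9200 − 19.6328 = 2.29 kt.

2.29 kt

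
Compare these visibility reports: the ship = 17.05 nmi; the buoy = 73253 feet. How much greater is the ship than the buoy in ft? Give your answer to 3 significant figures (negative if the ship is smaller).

30300 ft

the ship: 17.05 nmi = 103597.77 ft.
Difference: 103597.77 − 73253.00 = 30300 ft.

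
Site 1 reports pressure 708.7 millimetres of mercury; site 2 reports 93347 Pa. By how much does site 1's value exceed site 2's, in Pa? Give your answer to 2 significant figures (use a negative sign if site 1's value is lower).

1100 Pa

site 1: 708.7 mmHg = 94485.58 Pa.
Difference: 94485.58 − 93347.00 = 1100 Pa.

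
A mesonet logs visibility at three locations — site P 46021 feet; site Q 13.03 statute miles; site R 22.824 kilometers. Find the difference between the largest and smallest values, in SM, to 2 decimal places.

5.47 SM

site P: 46021 ft = 8.7161 SM.
site R: 22.824 km = 14.1822 SM.
Spread: 14.1822 − 8.7161 = 5.47 SM.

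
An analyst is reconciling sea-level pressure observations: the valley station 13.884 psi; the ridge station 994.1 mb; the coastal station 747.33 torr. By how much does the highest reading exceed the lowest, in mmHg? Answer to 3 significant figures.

the valley station: 13.884 psi = 718.010 mmHg.
the ridge station: 994.1 mb = 745.636 mmHg.
Spread: 747.330 − 718.010 = 29.3 mmHg.

29.3 mmHg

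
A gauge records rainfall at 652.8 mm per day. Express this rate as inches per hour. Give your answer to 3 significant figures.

652.8 mm/day × 0.0393701 in/mm × 0.0416667 day/hour = 1.07 in/hour.

1.07 in/hour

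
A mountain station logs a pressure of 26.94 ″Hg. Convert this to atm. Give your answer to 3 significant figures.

0.900 atm

1 inHg = 0.0334211 atm, so 26.94 × 0.0334211 = 0.900 atm.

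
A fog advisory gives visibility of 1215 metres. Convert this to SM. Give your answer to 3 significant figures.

1 m = 0.000621371 SM, so 1215 × 0.000621371 = 0.755 SM.

0.755 SM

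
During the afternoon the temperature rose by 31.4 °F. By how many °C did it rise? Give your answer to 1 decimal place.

For a temperature change the 32° offset cancels: Δ°C = 31.4 × 0.5556 = 17.4 °C.

17.4 °C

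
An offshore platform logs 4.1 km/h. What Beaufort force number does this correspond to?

4.1 km/h = 1.1 m/s, which is Beaufort 1 (light air, 0.3–1.5 m/s).

Beaufort force 1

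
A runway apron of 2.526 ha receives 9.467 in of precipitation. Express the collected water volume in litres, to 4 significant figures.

Depth: 9.467 in × 25.4 = 240.4618 mm.
Area: 2.526 ha = 25260 m².
1 mm over 1 m² is 1 L, so volume = 240.4618 × 25260 = 6074065.1 L ≈ 6074000 L.

6074000 litres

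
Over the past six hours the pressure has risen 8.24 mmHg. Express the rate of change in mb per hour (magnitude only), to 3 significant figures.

8.24 mmHg / 6 h × 1.33322 mb/mmHg = 1.83 mb/h.

1.83 mb per hour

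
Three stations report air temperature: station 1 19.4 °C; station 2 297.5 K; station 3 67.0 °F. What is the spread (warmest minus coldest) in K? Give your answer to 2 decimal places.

4.95 K

station 2: 297.5 K = 24.350 °C.
station 3: 67.0 °F = 19.444 °C.
Spread: 24.350 − 19.400 = 4.950 °C.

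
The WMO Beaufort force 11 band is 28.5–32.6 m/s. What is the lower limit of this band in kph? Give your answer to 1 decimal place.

28.5–32.6 m/s × 3.6 = 102.6–117.4 km/h.

102.6 km/h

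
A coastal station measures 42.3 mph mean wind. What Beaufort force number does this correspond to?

42.3 mph = 18.9 m/s, which is Beaufort 8 (gale, 17.2–20.7 m/s).

Beaufort force 8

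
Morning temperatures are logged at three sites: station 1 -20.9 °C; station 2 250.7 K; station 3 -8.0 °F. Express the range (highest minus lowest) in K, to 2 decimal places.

1.55 K

station 2: 250.7 K = -22.450 °C.
station 3: -8.0 °F = -22.222 °C.
Spread: (-20.900) − (-22.450) = 1.550 °C.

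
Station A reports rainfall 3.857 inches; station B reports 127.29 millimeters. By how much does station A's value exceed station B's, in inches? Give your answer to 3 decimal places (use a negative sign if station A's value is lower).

-1.154 in

station B: 127.29 mm = 5.01142 in.
Difference: 3.85700 − 5.01142 = -1.154 in.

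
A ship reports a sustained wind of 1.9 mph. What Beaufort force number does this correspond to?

1.9 mph = 0.8 m/s, which is Beaufort 1 (light air, 0.3–1.5 m/s).

Beaufort force 1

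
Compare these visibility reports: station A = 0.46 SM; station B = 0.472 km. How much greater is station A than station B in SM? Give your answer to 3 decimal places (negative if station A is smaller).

0.167 SM

station B: 0.472 km = 0.29329 SM.
Difference: 0.46000 − 0.29329 = 0.167 SM.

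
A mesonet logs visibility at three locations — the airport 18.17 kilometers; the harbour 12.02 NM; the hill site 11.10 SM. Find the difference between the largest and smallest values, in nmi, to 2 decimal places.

the airport: 18.17 km = 9.8110 nmi.
the hill site: 11.10 SM = 9.6456 nmi.
Spread: 12.0200 − 9.6456 = 2.37 nmi.

2.37 nmi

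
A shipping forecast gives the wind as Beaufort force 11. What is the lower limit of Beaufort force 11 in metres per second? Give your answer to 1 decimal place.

28.5 m/s

Beaufort 11 (violent storm) spans 28.5–32.6 m/s.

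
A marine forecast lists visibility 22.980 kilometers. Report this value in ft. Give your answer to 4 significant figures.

1 km = 3280.84 ft, so 22.980 × 3280.84 = 75390 ft.

75390 ft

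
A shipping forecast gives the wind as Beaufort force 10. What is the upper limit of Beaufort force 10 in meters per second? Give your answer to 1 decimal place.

28.4 m/s

Beaufort 10 (storm) spans 24.5–28.4 m/s.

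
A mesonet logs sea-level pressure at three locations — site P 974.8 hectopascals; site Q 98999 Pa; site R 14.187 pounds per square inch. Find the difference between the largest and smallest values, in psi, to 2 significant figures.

0.22 psi

site P: 974.8 hPa = 14.1383 psi.
site Q: 98999 Pa = 14.3586 psi.
Spread: 14.3586 − 14.1383 = 0.22 psi.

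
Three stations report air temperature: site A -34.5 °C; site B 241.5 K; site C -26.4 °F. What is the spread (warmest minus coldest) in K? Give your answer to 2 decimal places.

2.85 K

site B: 241.5 K = -31.650 °C.
site C: -26.4 °F = -32.444 °C.
Spread: (-31.650) − (-34.500) = 2.850 °C.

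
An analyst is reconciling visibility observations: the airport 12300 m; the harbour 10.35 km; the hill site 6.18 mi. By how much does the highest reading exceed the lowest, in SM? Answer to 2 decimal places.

the airport: 12300 m = 7.6429 SM.
the harbour: 10.35 km = 6.4312 SM.
Spread: 7.6429 − 6.1800 = 1.46 SM.

1.46 SM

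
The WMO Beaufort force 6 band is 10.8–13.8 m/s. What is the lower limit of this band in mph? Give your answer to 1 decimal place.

24.2 mph

10.8–13.8 m/s × 2.237 = 24.2–30.9 mph.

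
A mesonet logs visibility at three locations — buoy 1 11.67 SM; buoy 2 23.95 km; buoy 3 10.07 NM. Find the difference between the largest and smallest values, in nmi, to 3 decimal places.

buoy 1: 11.67 SM = 10.14095 nmi.
buoy 2: 23.95 km = 12.93197 nmi.
Spread: 12.93197 − 10.07000 = 2.862 nmi.

2.862 nmi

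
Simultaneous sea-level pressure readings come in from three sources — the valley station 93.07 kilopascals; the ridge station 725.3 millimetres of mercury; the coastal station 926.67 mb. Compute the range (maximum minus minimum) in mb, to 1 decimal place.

the valley station: 93.07 kPa = 930.700 mb.
the ridge station: 725.3 mmHg = 966.987 mb.
Spread: 966.987 − 926.670 = 40.3 mb.

40.3 mb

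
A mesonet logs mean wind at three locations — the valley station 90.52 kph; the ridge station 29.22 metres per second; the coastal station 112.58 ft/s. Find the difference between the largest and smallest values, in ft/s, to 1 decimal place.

30.1 ft/s

the valley station: 90.52 km/h = 82.495 ft/s.
the ridge station: 29.22 m/s = 95.866 ft/s.
Spread: 112.580 − 82.495 = 30.1 ft/s.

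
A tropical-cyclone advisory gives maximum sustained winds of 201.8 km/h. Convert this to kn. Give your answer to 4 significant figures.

1 km/h = 0.539957 kt, so 201.8 × 0.539957 = 109.0 kt.

109.0 kt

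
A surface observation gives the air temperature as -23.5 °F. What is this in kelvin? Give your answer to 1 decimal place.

First to °C: -30.83 °C.
Then to K: 242.3 K.

242.3 K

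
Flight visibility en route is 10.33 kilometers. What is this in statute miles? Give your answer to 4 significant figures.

1 km = 0.621371 SM, so 10.33 × 0.621371 = 6.419 SM.

6.419 SM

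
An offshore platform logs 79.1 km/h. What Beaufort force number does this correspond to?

79.1 km/h = 22.0 m/s, which is Beaufort 9 (strong gale, 20.8–24.4 m/s).

Beaufort force 9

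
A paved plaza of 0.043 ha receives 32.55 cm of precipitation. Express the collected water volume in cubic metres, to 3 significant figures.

140 cubic metres

Depth: 32.55 cm × 10 = 325.5 mm.
Area: 0.043 ha = 430 m².
1 mm over 1 m² is 1 L, so volume = 325.5 × 430 = 139965 L = 140 m³.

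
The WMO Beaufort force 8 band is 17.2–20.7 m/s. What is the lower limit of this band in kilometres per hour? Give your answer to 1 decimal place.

17.2–20.7 m/s × 3.6 = 61.9–74.5 km/h.

61.9 km/h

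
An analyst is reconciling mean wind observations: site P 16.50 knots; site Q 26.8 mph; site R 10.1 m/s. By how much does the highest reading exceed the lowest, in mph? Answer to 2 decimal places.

site P: 16.50 kt = 18.9879 mph.
site R: 10.1 m/s = 22.5931 mph.
Spread: 26.8000 − 18.9879 = 7.81 mph.

7.81 mph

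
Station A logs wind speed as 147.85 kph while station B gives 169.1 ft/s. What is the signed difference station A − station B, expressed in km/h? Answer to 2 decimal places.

station B: 169.1 ft/s = 185.5500 km/h.
Difference: 147.8500 − 185.5500 = -37.70 km/h.

-37.70 km/h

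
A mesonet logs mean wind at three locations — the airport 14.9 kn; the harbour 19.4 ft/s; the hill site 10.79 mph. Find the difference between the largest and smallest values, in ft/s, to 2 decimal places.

9.32 ft/s

the airport: 14.9 kt = 25.1484 ft/s.
the hill site: 10.79 mph = 15.8253 ft/s.
Spread: 25.1484 − 15.8253 = 9.32 ft/s.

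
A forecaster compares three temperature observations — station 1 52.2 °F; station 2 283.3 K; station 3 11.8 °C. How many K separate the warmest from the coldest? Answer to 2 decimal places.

station 1: 52.2 °F = 11.222 °C.
station 2: 283.3 K = 10.150 °C.
Spread: 11.800 − 10.150 = 1.650 °C.

1.65 K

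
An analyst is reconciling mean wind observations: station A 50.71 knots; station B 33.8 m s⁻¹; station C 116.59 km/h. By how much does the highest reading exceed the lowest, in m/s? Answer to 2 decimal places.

7.71 m/s

station A: 50.71 kt = 26.0875 m/s.
station C: 116.59 km/h = 32.3861 m/s.
Spread: 33.8000 − 26.0875 = 7.71 m/s.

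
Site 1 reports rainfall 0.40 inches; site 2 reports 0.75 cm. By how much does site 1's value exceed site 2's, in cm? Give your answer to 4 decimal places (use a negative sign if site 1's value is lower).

0.2660 cm

site 1: 0.40 in = 1.016000 cm.
Difference: 1.016000 − 0.750000 = 0.2660 cm.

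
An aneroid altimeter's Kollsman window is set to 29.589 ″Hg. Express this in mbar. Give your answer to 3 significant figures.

1000 mb

1 inHg = 33.8639 mb, so 29.589 × 33.8639 = 1000 mb.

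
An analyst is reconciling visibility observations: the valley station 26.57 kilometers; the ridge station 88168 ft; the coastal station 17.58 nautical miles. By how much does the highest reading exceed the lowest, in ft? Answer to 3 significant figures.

the valley station: 26.57 km = 87171.92 ft.
the coastal station: 17.58 nmi = 106818.11 ft.
Spread: 106818.11 − 87171.92 = 19600 ft.

19600 ft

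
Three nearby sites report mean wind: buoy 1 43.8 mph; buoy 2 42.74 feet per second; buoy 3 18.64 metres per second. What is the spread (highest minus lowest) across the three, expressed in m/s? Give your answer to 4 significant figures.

6.553 m/s

buoy 1: 43.8 mph = 19.58035 m/s.
buoy 2: 42.74 ft/s = 13.02715 m/s.
Spread: 19.58035 − 13.02715 = 6.553 m/s.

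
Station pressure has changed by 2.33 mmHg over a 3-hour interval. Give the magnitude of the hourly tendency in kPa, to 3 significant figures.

2.33 mmHg / 3 h × 0.133322 kPa/mmHg = 0.104 kPa/h.

0.104 kPa per hour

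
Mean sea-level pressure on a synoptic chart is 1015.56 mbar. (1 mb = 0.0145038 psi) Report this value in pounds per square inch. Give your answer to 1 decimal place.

14.7 psi

1 mb = 0.0145038 psi, so 1015.56 × 0.0145038 = 14.7 psi.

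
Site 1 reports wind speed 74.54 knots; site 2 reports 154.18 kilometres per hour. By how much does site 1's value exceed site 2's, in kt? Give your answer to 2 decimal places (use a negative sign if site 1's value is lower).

-8.71 kt

site 2: 154.18 km/h = 83.2505 kt.
Difference: 74.5400 − 83.2505 = -8.71 kt.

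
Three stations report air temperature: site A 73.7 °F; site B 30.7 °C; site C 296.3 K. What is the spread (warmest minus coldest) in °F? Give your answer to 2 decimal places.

13.59 °F

site A: 73.7 °F = 23.167 °C.
site C: 296.3 K = 23.150 °C.
Spread: 30.700 − 23.150 = 7.550 °C = 13.59 °F.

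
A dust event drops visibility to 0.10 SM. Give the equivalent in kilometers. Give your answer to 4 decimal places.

0.1609 km

1 SM = 1.60934 km, so 0.10 × 1.60934 = 0.1609 km.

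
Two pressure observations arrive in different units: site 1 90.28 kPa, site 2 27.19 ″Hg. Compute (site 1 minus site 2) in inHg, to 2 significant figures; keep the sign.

site 1: 90.28 kPa = 26.6597 inHg.
Difference: 26.6597 − 27.1900 = -0.53 inHg.

-0.53 inHg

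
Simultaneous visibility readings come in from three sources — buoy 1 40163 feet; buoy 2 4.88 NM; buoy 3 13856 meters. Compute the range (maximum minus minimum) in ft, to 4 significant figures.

15810 ft

buoy 2: 4.88 nmi = 29651.44 ft.
buoy 3: 13856 m = 45459.32 ft.
Spread: 45459.32 − 29651.44 = 15810 ft.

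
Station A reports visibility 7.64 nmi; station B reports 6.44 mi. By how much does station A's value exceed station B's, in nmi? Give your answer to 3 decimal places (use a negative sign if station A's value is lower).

2.044 nmi

station B: 6.44 SM = 5.59621 nmi.
Difference: 7.64000 − 5.59621 = 2.044 nmi.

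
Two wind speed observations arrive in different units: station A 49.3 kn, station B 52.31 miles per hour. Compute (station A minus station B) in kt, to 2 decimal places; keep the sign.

station B: 52.31 mph = 45.4561 kt.
Difference: 49.3000 − 45.4561 = 3.84 kt.

3.84 kt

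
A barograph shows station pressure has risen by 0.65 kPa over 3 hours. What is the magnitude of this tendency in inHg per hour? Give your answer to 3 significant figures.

0.0640 inHg per hour

0.65 kPa / 3 h × 0.2953 inHg/kPa = 0.0640 inHg/h.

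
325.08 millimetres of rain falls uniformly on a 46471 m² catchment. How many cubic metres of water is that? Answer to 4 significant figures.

15110 cubic metres

1 mm over 1 m² is 1 L, so volume = 325.08 × 46471 = 15106793 L = 15110 m³.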